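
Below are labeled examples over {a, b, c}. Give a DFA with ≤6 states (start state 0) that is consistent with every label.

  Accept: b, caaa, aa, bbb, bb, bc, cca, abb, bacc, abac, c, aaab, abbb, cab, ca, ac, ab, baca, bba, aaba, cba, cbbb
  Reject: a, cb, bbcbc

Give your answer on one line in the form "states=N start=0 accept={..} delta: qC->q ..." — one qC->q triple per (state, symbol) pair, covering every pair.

Grow the machine one transition at a time. Run the examples from 0; the earliest place one falls off (shortest prefix, ties alphabetical) gets sent to the lowest-numbered state that keeps every Accept/Reject pair distinguishable — a pair clashes when both reach the same state with identical unread suffix — and to a fresh state only if none does.
a: 0a undefined. 0a->0: no, aa/a meet in 0. Open state 1: 0a->1.
b: 0b undefined. 0b->0: no, bba/a meet in 1. 0b->1: no, b/a meet in 1. Open state 2: 0b->2.
c: 0c undefined. 0c->0: no, b/cb meet in 2. 0c->1: no, c/a meet in 1. 0c->2: no, bb/cb meet in 2 with "b" left. Open state 3: 0c->3.
aa: 1a undefined. 1a->0: ok.
ab: 1b undefined. 1b->0: ok.
ac: 1c undefined. 1c->0: ok.
ba: 2a undefined. 2a->0: ok.
bb: 2b undefined. 2b->0: no, bba/a meet in 1. 2b->1: no, bb/a meet in 1. 2b->2: ok.
bc: 2c undefined. 2c->0: no, aa/bbcbc meet in 0. 2c->1: no, bc/a meet in 1. 2c->2: no, b/bbcbc meet in 2. 2c->3: ok.
ca: 3a undefined. 3a->0: ok.
cb: 3b undefined. 3b->0: no, caaa/cb meet in 0. 3b->1: no, caaa/bbcbc meet in 0. 3b->2: no, b/cb meet in 2. 3b->3: no, bc/cb meet in 3. Open state 4: 3b->4.
cc: 3c undefined. 3c->0: no, cca/a meet in 1. 3c->1: no, bacc/a meet in 1. 3c->2: ok.
cba: 4a undefined. 4a->0: ok.
cbb: 4b undefined. 4b->0: ok.
bbcbc: 4c undefined. 4c->0: no, caaa/bbcbc meet in 0. 4c->1: ok.
All examples now run through 5 states with every (state, symbol) defined. Accept strings end in {0,2,3}, Reject strings end in {1,4}; accept={0,2,3}.

states=5 start=0 accept={0,2,3} delta: 0a->1 0b->2 0c->3 1a->0 1b->0 1c->0 2a->0 2b->2 2c->3 3a->0 3b->4 3c->2 4a->0 4b->0 4c->1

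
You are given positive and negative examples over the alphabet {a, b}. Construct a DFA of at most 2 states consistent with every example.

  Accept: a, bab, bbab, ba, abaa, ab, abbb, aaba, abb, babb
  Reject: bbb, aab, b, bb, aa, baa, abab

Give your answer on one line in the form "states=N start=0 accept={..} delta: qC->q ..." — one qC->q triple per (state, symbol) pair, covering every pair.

State merging on the prefix tree: take the shortest (then alphabetical) example prefix whose next move is undefined and point that move at state 0, else 1, else 2, ...; a target is out if some Accept/Reject pair would then sit in one state with the same input left (inseparable). If every existing state is out, open a new one.
a: 0a undefined. 0a->0: no, a/aa meet in 0. Open state 1: 0a->1.
b: 0b undefined. 0b->0: ok.
aa: 1a undefined. 1a->0: ok.
ab: 1b undefined. 1b->0: no, bab/bbb meet in 0. 1b->1: ok.
All examples now run through 2 states with every (state, symbol) defined. Accept strings end in {1}, Reject strings end in {0}; accept={1}.

states=2 start=0 accept={1} delta: 0a->1 0b->0 1a->0 1b->1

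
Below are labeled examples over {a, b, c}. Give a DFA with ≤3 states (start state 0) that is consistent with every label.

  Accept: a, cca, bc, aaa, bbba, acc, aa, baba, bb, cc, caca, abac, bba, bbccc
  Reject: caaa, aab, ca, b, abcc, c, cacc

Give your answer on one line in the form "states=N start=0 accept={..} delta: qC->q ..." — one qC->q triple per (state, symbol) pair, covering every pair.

states=3 start=0 accept={0,2} delta: 0a->0 0b->1 0c->1 1a->1 1b->2 1c->0 2a->0 2b->0 2c->0

Grow the machine one transition at a time. Run the examples from 0; the earliest place one falls off (shortest prefix, ties alphabetical) gets sent to the lowest-numbered state that keeps every Accept/Reject pair distinguishable — a pair clashes when both reach the same state with identical unread suffix — and to a fresh state only if none does.
a: 0a undefined. 0a->0: ok.
b: 0b undefined. 0b->0: no, a/aab meet in 0. Open state 1: 0b->1.
c: 0c undefined. 0c->0: no, a/caaa meet in 0. 0c->1: ok.
ba: 1a undefined. 1a->0: no, a/caaa meet in 0. 1a->1: ok.
bb: 1b undefined. 1b->0: no, bbba/caaa meet in 1. 1b->1: no, bbba/caaa meet in 1. Open state 2: 1b->2.
bc: 1c undefined. 1c->0: ok.
bba: 2a undefined. 2a->0: ok.
bbb: 2b undefined. 2b->0: ok.
bbc: 2c undefined. 2c->0: ok.
All examples now run through 3 states with every (state, symbol) defined. Accept strings end in {0,2}, Reject strings end in {1}; accept={0,2}.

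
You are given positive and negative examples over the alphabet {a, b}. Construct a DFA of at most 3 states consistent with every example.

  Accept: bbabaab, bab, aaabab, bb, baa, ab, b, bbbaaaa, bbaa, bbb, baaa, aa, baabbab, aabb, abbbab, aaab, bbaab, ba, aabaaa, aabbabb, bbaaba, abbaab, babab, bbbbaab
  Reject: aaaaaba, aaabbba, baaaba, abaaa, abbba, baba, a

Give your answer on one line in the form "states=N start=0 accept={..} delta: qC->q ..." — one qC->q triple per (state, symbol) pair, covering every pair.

states=3 start=0 accept={0,2} delta: 0a->1 0b->2 1a->0 1b->0 2a->2 2b->0

State merging on the prefix tree: take the shortest (then alphabetical) example prefix whose next move is undefined and point that move at state 0, else 1, else 2, ...; a target is out if some Accept/Reject pair would then sit in one state with the same input left (inseparable). If every existing state is out, open a new one.
a: 0a undefined. 0a->0: no, baaa/abaaa meet in 0 with "baaa" left. Open state 1: 0a->1.
b: 0b undefined. 0b->0: no, ba/a meet in 1. 0b->1: no, b/a meet in 1. Open state 2: 0b->2.
aa: 1a undefined. 1a->0: ok.
ab: 1b undefined. 1b->0: ok.
ba: 2a undefined. 2a->0: no, aaabab/baaaba meet in 0. 2a->1: no, baaa/aaaaaba meet in 1. 2a->2: ok.
bb: 2b undefined. 2b->0: ok.
All examples now run through 3 states with every (state, symbol) defined. Accept strings end in {0,2}, Reject strings end in {1}; accept={0,2}.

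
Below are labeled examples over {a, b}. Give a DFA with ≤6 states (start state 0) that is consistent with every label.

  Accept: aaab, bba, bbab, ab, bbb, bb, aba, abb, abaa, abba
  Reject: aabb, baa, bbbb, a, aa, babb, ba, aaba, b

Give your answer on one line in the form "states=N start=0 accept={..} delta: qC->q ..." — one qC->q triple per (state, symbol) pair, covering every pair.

states=5 start=0 accept={0,3,4} delta: 0a->1 0b->1 1a->2 1b->3 2a->1 2b->0 3a->3 3b->4 4a->0 4b->1

Fold the examples into a partial DFA from state 0: repeatedly fix the first undefined (state, symbol) met by the shortest-then-alphabetical prefix, trying targets in increasing order and rejecting any under which an Accept and a Reject string meet in one state with the same remainder; add a state when all current targets are rejected. Accepting states are where Accept strings end.
a: 0a undefined. 0a->0: no, aaab/b meet in 0 with "b" left. Open state 1: 0a->1.
b: 0b undefined. 0b->0: no, bba/a meet in 1. 0b->1: ok.
aa: 1a undefined. 1a->0: no, aaab/aabb meet in 1 with "b" left. 1a->1: no, bba/aaba meet in 1 with "ba" left. Open state 2: 1a->2.
ab: 1b undefined. 1b->0: no, bba/a meet in 1. 1b->1: no, bba/aa meet in 2. 1b->2: no, bba/baa meet in 2 with "a" left. Open state 3: 1b->3.
aaa: 2a undefined. 2a->0: no, aaab/a meet in 1. 2a->1: ok.
aab: 2b undefined. 2b->0: ok.
aba: 3a undefined. 3a->0: no, bbab/aabb meet in 1. 3a->1: no, bba/aabb meet in 1. 3a->2: no, bba/aa meet in 2. 3a->3: ok.
abb: 3b undefined. 3b->0: no, abba/aabb meet in 1. 3b->1: no, aaab/bbbb meet in 3. 3b->2: no, bbab/aa meet in 2. 3b->3: no, aaab/bbbb meet in 3. Open state 4: 3b->4.
abba: 4a undefined. 4a->0: ok.
bbbb: 4b undefined. 4b->0: no, abba/bbbb meet in 0. 4b->1: ok.
All examples now run through 5 states with every (state, symbol) defined. Accept strings end in {0,3,4}, Reject strings end in {1,2}; accept={0,3,4}.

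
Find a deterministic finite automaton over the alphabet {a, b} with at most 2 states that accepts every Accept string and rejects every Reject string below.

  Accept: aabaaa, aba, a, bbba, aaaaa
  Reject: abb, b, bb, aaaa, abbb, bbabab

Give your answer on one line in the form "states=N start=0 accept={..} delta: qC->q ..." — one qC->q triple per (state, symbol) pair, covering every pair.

Fold the examples into a partial DFA from state 0: repeatedly fix the first undefined (state, symbol) met by the shortest-then-alphabetical prefix, trying targets in increasing order and rejecting any under which an Accept and a Reject string meet in one state with the same remainder; add a state when all current targets are rejected. Accepting states are where Accept strings end.
a: 0a undefined. 0a->0: no, a/aaaa meet in 0. Open state 1: 0a->1.
b: 0b undefined. 0b->0: ok.
aa: 1a undefined. 1a->0: ok.
ab: 1b undefined. 1b->0: ok.
All examples now run through 2 states with every (state, symbol) defined. Accept strings end in {1}, Reject strings end in {0}; accept={1}.

states=2 start=0 accept={1} delta: 0a->1 0b->0 1a->0 1b->0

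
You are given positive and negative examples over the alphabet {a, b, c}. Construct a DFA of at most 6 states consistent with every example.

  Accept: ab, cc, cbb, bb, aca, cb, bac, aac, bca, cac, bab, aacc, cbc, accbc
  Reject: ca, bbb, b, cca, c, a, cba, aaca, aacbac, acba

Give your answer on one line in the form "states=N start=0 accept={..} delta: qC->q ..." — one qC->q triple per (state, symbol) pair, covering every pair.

Fold the examples into a partial DFA from state 0: repeatedly fix the first undefined (state, symbol) met by the shortest-then-alphabetical prefix, trying targets in increasing order and rejecting any under which an Accept and a Reject string meet in one state with the same remainder; add a state when all current targets are rejected. Accepting states are where Accept strings end.
a: 0a undefined. 0a->0: no, ab/b meet in 0 with "b" left. Open state 1: 0a->1.
b: 0b undefined. 0b->0: no, bb/bbb meet in 0. 0b->1: ok.
c: 0c undefined. 0c->0: no, cc/c meet in 0. 0c->1: no, cbb/bbb meet in 1 with "bb" left. Open state 2: 0c->2.
aa: 1a undefined. 1a->0: no, bac/c meet in 2. 1a->1: no, aca/aaca meet in 1 with "ca" left. 1a->2: ok.
ab: 1b undefined. 1b->0: ok.
ac: 1c undefined. 1c->0: no, aca/bbb meet in 1. 1c->1: no, aca/c meet in 2. 1c->2: no, aca/ca meet in 2 with "a" left. Open state 3: 1c->3.
ca: 2a undefined. 2a->0: no, ab/ca meet in 0. 2a->1: ok.
cb: 2b undefined. 2b->0: no, cbb/ca meet in 1. 2b->1: no, cb/ca meet in 1. 2b->2: no, cbb/c meet in 2. 2b->3: no, aca/cba meet in 3 with "a" left. Open state 4: 2b->4.
cc: 2c undefined. 2c->0: no, ab/aacbac meet in 0. 2c->1: no, cc/ca meet in 1. 2c->2: no, cc/c meet in 2. 2c->3: no, aca/cca meet in 3 with "a" left. 2c->4: ok.
aca: 3a undefined. 3a->0: ok.
acb: 3b undefined. 3b->0: ok.
acc: 3c undefined. 3c->0: ok.
cba: 4a undefined. 4a->0: no, ab/cca meet in 0. 4a->1: ok.
cbb: 4b undefined. 4b->0: no, cac/aacbac meet in 3. 4b->1: no, cc/aacbac meet in 4. 4b->2: no, cbb/c meet in 2. 4b->3: ok.
cbc: 4c undefined. 4c->0: ok.
All examples now run through 5 states with every (state, symbol) defined. Accept strings end in {0,3,4}, Reject strings end in {1,2}; accept={0,3,4}.

states=5 start=0 accept={0,3,4} delta: 0a->1 0b->1 0c->2 1a->2 1b->0 1c->3 2a->1 2b->4 2c->4 3a->0 3b->0 3c->0 4a->1 4b->3 4c->0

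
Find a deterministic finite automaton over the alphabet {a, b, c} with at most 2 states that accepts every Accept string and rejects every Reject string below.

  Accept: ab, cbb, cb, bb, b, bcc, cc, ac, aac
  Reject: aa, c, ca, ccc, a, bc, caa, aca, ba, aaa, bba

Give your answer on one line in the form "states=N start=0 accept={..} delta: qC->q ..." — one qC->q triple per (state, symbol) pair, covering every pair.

Grow the machine one transition at a time. Run the examples from 0; the earliest place one falls off (shortest prefix, ties alphabetical) gets sent to the lowest-numbered state that keeps every Accept/Reject pair distinguishable — a pair clashes when both reach the same state with identical unread suffix — and to a fresh state only if none does.
a: 0a undefined. 0a->0: no, ac/c meet in 0 with "c" left. Open state 1: 0a->1.
b: 0b undefined. 0b->0: ok.
c: 0c undefined. 0c->0: no, cbb/c meet in 0. 0c->1: ok.
aa: 1a undefined. 1a->0: no, bb/aa meet in 0. 1a->1: ok.
ab: 1b undefined. 1b->0: ok.
ac: 1c undefined. 1c->0: ok.
All examples now run through 2 states with every (state, symbol) defined. Accept strings end in {0}, Reject strings end in {1}; accept={0}.

states=2 start=0 accept={0} delta: 0a->1 0b->0 0c->1 1a->1 1b->0 1c->0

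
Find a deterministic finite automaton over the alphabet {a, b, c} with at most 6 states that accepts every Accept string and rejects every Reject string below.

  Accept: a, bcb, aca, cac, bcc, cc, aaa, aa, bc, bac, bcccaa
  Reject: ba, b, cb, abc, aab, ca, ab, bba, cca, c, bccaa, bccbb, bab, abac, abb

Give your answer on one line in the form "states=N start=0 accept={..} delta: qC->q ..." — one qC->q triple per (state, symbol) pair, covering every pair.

Grow the machine one transition at a time. Run the examples from 0; the earliest place one falls off (shortest prefix, ties alphabetical) gets sent to the lowest-numbered state that keeps every Accept/Reject pair distinguishable — a pair clashes when both reach the same state with identical unread suffix — and to a fresh state only if none does.
a: 0a undefined. 0a->0: no, aca/ca meet in 0 with "ca" left. Open state 1: 0a->1.
b: 0b undefined. 0b->0: no, a/ba meet in 1. 0b->1: no, a/b meet in 1. Open state 2: 0b->2.
c: 0c undefined. 0c->0: no, a/ca meet in 1. 0c->1: no, a/c meet in 1. 0c->2: ok.
aa: 1a undefined. 1a->0: ok.
ab: 1b undefined. 1b->0: no, aa/ab meet in 0. 1b->1: no, a/ab meet in 1. 1b->2: no, cac/abac meet in 2 with "ac" left. Open state 3: 1b->3.
ac: 1c undefined. 1c->0: ok.
ba: 2a undefined. 2a->0: no, cac/b meet in 2. 2a->1: no, a/ba meet in 1. 2a->2: ok.
bb: 2b undefined. 2b->0: no, a/bba meet in 1. 2b->1: no, a/cb meet in 1. 2b->2: ok.
bc: 2c undefined. 2c->0: no, a/cca meet in 1. 2c->1: no, bcb/ab meet in 3. 2c->2: no, bcb/ba meet in 2. 2c->3: no, bcb/abb meet in 3 with "b" left. Open state 4: 2c->4.
aba: 3a undefined. 3a->0: ok.
abb: 3b undefined. 3b->0: no, aa/abb meet in 0. 3b->1: no, a/abb meet in 1. 3b->2: ok.
abc: 3c undefined. 3c->0: no, aa/abc meet in 0. 3c->1: no, a/abc meet in 1. 3c->2: ok.
bcb: 4b undefined. 4b->0: ok.
bcc: 4c undefined. 4c->0: no, bcb/bccaa meet in 0. 4c->1: no, a/bccaa meet in 1. 4c->2: no, bcc/ba meet in 2. 4c->3: no, a/bccaa meet in 1. 4c->4: no, bcccaa/bccaa meet in 4 with "aa" left. Open state 5: 4c->5.
cca: 4a undefined. 4a->0: no, bcb/cca meet in 0. 4a->1: no, a/cca meet in 1. 4a->2: ok.
bcca: 5a undefined. 5a->0: no, a/bccaa meet in 1. 5a->1: no, bcb/bccaa meet in 0. 5a->2: ok.
bccb: 5b undefined. 5b->0: ok.
bccc: 5c undefined. 5c->0: ok.
All examples now run through 6 states with every (state, symbol) defined. Accept strings end in {0,1,4,5}, Reject strings end in {2,3}; accept={0,1,4,5}.

states=6 start=0 accept={0,1,4,5} delta: 0a->1 0b->2 0c->2 1a->0 1b->3 1c->0 2a->2 2b->2 2c->4 3a->0 3b->2 3c->2 4a->2 4b->0 4c->5 5a->2 5b->0 5c->0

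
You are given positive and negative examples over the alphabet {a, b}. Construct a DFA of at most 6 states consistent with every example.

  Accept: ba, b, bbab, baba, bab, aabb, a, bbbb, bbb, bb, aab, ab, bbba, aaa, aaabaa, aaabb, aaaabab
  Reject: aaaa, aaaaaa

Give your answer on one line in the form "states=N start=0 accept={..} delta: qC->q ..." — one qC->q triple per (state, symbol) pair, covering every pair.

states=4 start=0 accept={0,1,3} delta: 0a->1 0b->0 1a->2 1b->0 2a->3 2b->0 3a->2 3b->1

State merging on the prefix tree: take the shortest (then alphabetical) example prefix whose next move is undefined and point that move at state 0, else 1, else 2, ...; a target is out if some Accept/Reject pair would then sit in one state with the same input left (inseparable). If every existing state is out, open a new one.
a: 0a undefined. 0a->0: no, a/aaaa meet in 0. Open state 1: 0a->1.
b: 0b undefined. 0b->0: ok.
aa: 1a undefined. 1a->0: no, b/aaaa meet in 0. 1a->1: no, ba/aaaa meet in 1. Open state 2: 1a->2.
ab: 1b undefined. 1b->0: ok.
aaa: 2a undefined. 2a->0: no, ba/aaaa meet in 1. 2a->1: no, aaabaa/aaaa meet in 2. 2a->2: no, aaa/aaaa meet in 2. Open state 3: 2a->3.
aab: 2b undefined. 2b->0: ok.
aaaa: 3a undefined. 3a->0: no, b/aaaa meet in 0. 3a->1: no, ba/aaaa meet in 1. 3a->2: ok.
aaab: 3b undefined. 3b->0: no, aaabaa/aaaa meet in 2. 3b->1: ok.
All examples now run through 4 states with every (state, symbol) defined. Accept strings end in {0,1,3}, Reject strings end in {2}; accept={0,1,3}.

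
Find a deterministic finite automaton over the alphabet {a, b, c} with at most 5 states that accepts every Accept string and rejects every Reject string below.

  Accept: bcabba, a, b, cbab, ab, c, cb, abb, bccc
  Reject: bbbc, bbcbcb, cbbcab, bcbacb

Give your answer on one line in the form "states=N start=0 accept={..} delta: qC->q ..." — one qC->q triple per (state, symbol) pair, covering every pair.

Fold the examples into a partial DFA from state 0: repeatedly fix the first undefined (state, symbol) met by the shortest-then-alphabetical prefix, trying targets in increasing order and rejecting any under which an Accept and a Reject string meet in one state with the same remainder; add a state when all current targets are rejected. Accepting states are where Accept strings end.
a: 0a undefined. 0a->0: ok.
b: 0b undefined. 0b->0: no, c/bbbc meet in 0 with "c" left. Open state 1: 0b->1.
c: 0c undefined. 0c->0: ok.
bb: 1b undefined. 1b->0: no, b/cbbcab meet in 1. 1b->1: ok.
bc: 1c undefined. 1c->0: no, a/bbbc meet in 0. 1c->1: no, b/bbbc meet in 1. Open state 2: 1c->2.
bca: 2a undefined. 2a->0: no, b/cbbcab meet in 1. 2a->1: no, b/cbbcab meet in 1. 2a->2: ok.
bcb: 2b undefined. 2b->0: no, a/cbbcab meet in 0. 2b->1: no, b/bbcbcb meet in 1. 2b->2: no, bcabba/bbbc meet in 2. Open state 3: 2b->3.
bcc: 2c undefined. 2c->0: ok.
cba: 1a undefined. 1a->0: ok.
bcba: 3a undefined. 3a->0: no, b/bcbacb meet in 1. 3a->1: ok.
bbcbc: 3c undefined. 3c->0: no, b/bbcbcb meet in 1. 3c->1: no, b/bbcbcb meet in 1. 3c->2: ok.
bcabb: 3b undefined. 3b->0: ok.
All examples now run through 4 states with every (state, symbol) defined. Accept strings end in {0,1}, Reject strings end in {2,3}; accept={0,1}.

states=4 start=0 accept={0,1} delta: 0a->0 0b->1 0c->0 1a->0 1b->1 1c->2 2a->2 2b->3 2c->0 3a->1 3b->0 3c->2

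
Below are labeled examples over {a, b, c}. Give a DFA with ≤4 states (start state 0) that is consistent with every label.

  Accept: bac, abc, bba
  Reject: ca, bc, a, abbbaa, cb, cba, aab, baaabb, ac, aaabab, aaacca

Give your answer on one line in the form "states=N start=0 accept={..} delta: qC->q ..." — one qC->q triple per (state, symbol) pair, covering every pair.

Fold the examples into a partial DFA from state 0: repeatedly fix the first undefined (state, symbol) met by the shortest-then-alphabetical prefix, trying targets in increasing order and rejecting any under which an Accept and a Reject string meet in one state with the same remainder; add a state when all current targets are rejected. Accepting states are where Accept strings end.
a: 0a undefined. 0a->0: no, abc/bc meet in 0 with "bc" left. Open state 1: 0a->1.
b: 0b undefined. 0b->0: no, bac/ac meet in 1 with "c" left. 0b->1: ok.
c: 0c undefined. 0c->0: ok.
aa: 1a undefined. 1a->0: no, bac/cba meet in 0. 1a->1: no, bac/bc meet in 1 with "c" left. Open state 2: 1a->2.
ab: 1b undefined. 1b->0: no, bba/ca meet in 1. 1b->1: no, abc/bc meet in 1 with "c" left. 1b->2: ok.
ac: 1c undefined. 1c->0: ok.
aaa: 2a undefined. 2a->0: no, bba/bc meet in 0. 2a->1: no, bba/ca meet in 1. 2a->2: no, bba/cba meet in 2. Open state 3: 2a->3.
aab: 2b undefined. 2b->0: no, bba/abbbaa meet in 3. 2b->1: ok.
abc: 2c undefined. 2c->0: no, bac/bc meet in 0. 2c->1: no, bac/ca meet in 1. 2c->2: no, bac/cba meet in 2. 2c->3: ok.
aaab: 3b undefined. 3b->0: ok.
aaac: 3c undefined. 3c->0: ok.
baaa: 3a undefined. 3a->0: ok.
All examples now run through 4 states with every (state, symbol) defined. Accept strings end in {3}, Reject strings end in {0,1,2}; accept={3}.

states=4 start=0 accept={3} delta: 0a->1 0b->1 0c->0 1a->2 1b->2 1c->0 2a->3 2b->1 2c->3 3a->0 3b->0 3c->0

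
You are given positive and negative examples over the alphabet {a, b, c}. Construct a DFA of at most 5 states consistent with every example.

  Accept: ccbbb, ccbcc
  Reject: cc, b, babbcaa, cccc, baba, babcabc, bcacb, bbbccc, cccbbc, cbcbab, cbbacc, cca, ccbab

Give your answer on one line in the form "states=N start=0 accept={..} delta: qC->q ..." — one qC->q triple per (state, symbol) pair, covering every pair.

states=4 start=0 accept={3} delta: 0a->0 0b->0 0c->1 1a->0 1b->0 1c->2 2a->0 2b->3 2c->0 3a->0 3b->2 3c->3

Grow the machine one transition at a time. Run the examples from 0; the earliest place one falls off (shortest prefix, ties alphabetical) gets sent to the lowest-numbered state that keeps every Accept/Reject pair distinguishable — a pair clashes when both reach the same state with identical unread suffix — and to a fresh state only if none does.
b: 0b undefined. 0b->0: ok.
c: 0c undefined. 0c->0: no, ccbbb/cc meet in 0. Open state 1: 0c->1.
ba: 0a undefined. 0a->0: ok.
cb: 1b undefined. 1b->0: ok.
cc: 1c undefined. 1c->0: no, ccbbb/cc meet in 0. 1c->1: no, ccbbb/b meet in 0. Open state 2: 1c->2.
bca: 1a undefined. 1a->0: ok.
cca: 2a undefined. 2a->0: ok.
ccb: 2b undefined. 2b->0: no, ccbbb/b meet in 0. 2b->1: no, ccbbb/b meet in 0. 2b->2: no, ccbbb/cc meet in 2. Open state 3: 2b->3.
ccc: 2c undefined. 2c->0: ok.
ccba: 3a undefined. 3a->0: ok.
ccbb: 3b undefined. 3b->0: no, ccbbb/b meet in 0. 3b->1: no, ccbbb/b meet in 0. 3b->2: ok.
ccbc: 3c undefined. 3c->0: no, ccbcc/cccc meet in 1. 3c->1: no, ccbcc/cc meet in 2. 3c->2: no, ccbcc/b meet in 0. 3c->3: ok.
All examples now run through 4 states with every (state, symbol) defined. Accept strings end in {3}, Reject strings end in {0,1,2}; accept={3}.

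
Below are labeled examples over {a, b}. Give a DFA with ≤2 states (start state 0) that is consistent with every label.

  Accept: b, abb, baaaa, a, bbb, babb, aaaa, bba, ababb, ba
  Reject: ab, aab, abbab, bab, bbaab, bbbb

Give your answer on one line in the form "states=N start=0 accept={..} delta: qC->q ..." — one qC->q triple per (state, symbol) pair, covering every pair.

State merging on the prefix tree: take the shortest (then alphabetical) example prefix whose next move is undefined and point that move at state 0, else 1, else 2, ...; a target is out if some Accept/Reject pair would then sit in one state with the same input left (inseparable). If every existing state is out, open a new one.
a: 0a undefined. 0a->0: no, b/ab meet in 0 with "b" left. Open state 1: 0a->1.
b: 0b undefined. 0b->0: no, b/bbbb meet in 0. 0b->1: ok.
aa: 1a undefined. 1a->0: no, b/aab meet in 1. 1a->1: ok.
ab: 1b undefined. 1b->0: ok.
All examples now run through 2 states with every (state, symbol) defined. Accept strings end in {1}, Reject strings end in {0}; accept={1}.

states=2 start=0 accept={1} delta: 0a->1 0b->1 1a->1 1b->0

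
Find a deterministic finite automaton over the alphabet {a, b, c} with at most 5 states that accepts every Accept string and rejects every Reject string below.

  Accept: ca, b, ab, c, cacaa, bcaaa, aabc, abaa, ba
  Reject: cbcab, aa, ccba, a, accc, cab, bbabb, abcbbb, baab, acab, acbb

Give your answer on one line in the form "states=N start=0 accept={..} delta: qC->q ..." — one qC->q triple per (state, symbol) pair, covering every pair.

Grow the machine one transition at a time. Run the examples from 0; the earliest place one falls off (shortest prefix, ties alphabetical) gets sent to the lowest-numbered state that keeps every Accept/Reject pair distinguishable — a pair clashes when both reach the same state with identical unread suffix — and to a fresh state only if none does.
a: 0a undefined. 0a->0: ok.
b: 0b undefined. 0b->0: no, b/aa meet in 0. Open state 1: 0b->1.
c: 0c undefined. 0c->0: no, ca/aa meet in 0. 0c->1: ok.
ba: 1a undefined. 1a->0: no, ca/aa meet in 0. 1a->1: ok.
bb: 1b undefined. 1b->0: no, ca/acbb meet in 1. 1b->1: no, ca/cab meet in 1. Open state 2: 1b->2.
bc: 1c undefined. 1c->0: no, ca/ccba meet in 1. 1c->1: no, ca/accc meet in 1. 1c->2: no, aabc/cab meet in 2. Open state 3: 1c->3.
bba: 2a undefined. 2a->0: ok.
bca: 3a undefined. 3a->0: no, cacaa/aa meet in 0. 3a->1: ok.
cbc: 2c undefined. 2c->0: no, ca/cbcab meet in 1. 2c->1: ok.
ccb: 3b undefined. 3b->0: ok.
acbb: 2b undefined. 2b->0: ok.
accc: 3c undefined. 3c->0: ok.
All examples now run through 4 states with every (state, symbol) defined. Accept strings end in {1,3}, Reject strings end in {0,2}; accept={1,3}.

states=4 start=0 accept={1,3} delta: 0a->0 0b->1 0c->1 1a->1 1b->2 1c->3 2a->0 2b->0 2c->1 3a->1 3b->0 3c->0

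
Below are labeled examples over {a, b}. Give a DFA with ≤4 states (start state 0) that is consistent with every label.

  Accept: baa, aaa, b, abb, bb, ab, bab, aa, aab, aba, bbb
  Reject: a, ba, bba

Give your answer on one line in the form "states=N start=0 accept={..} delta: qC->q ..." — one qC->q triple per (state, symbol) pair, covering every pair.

states=3 start=0 accept={0,2} delta: 0a->1 0b->0 1a->2 1b->2 2a->0 2b->0

Grow the machine one transition at a time. Run the examples from 0; the earliest place one falls off (shortest prefix, ties alphabetical) gets sent to the lowest-numbered state that keeps every Accept/Reject pair distinguishable — a pair clashes when both reach the same state with identical unread suffix — and to a fresh state only if none does.
a: 0a undefined. 0a->0: no, aaa/a meet in 0. Open state 1: 0a->1.
b: 0b undefined. 0b->0: ok.
aa: 1a undefined. 1a->0: no, aaa/a meet in 1. 1a->1: no, baa/a meet in 1. Open state 2: 1a->2.
ab: 1b undefined. 1b->0: no, aba/a meet in 1. 1b->1: no, abb/a meet in 1. 1b->2: ok.
aaa: 2a undefined. 2a->0: ok.
aab: 2b undefined. 2b->0: ok.
All examples now run through 3 states with every (state, symbol) defined. Accept strings end in {0,2}, Reject strings end in {1}; accept={0,2}.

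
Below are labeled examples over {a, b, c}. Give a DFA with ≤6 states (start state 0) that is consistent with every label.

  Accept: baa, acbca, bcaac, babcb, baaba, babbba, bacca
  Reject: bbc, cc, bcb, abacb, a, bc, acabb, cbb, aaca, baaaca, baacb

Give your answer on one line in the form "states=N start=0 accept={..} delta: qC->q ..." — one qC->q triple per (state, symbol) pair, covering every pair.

Fold the examples into a partial DFA from state 0: repeatedly fix the first undefined (state, symbol) met by the shortest-then-alphabetical prefix, trying targets in increasing order and rejecting any under which an Accept and a Reject string meet in one state with the same remainder; add a state when all current targets are rejected. Accepting states are where Accept strings end.
a: 0a undefined. 0a->0: ok.
b: 0b undefined. 0b->0: no, baa/a meet in 0. Open state 1: 0b->1.
c: 0c undefined. 0c->0: ok.
ba: 1a undefined. 1a->0: no, baa/cc meet in 0. 1a->1: no, acbca/baaaca meet in 1 with "ca" left. Open state 2: 1a->2.
bb: 1b undefined. 1b->0: ok.
bc: 1c undefined. 1c->0: no, acbca/bbc meet in 0. 1c->1: ok.
baa: 2a undefined. 2a->0: no, baa/bbc meet in 0. 2a->1: no, baa/bc meet in 1. 2a->2: ok.
bab: 2b undefined. 2b->0: no, babcb/bc meet in 1. 2b->1: no, babcb/bbc meet in 0. 2b->2: no, babcb/abacb meet in 2 with "cb" left. Open state 3: 2b->3.
bac: 2c undefined. 2c->0: no, bcaac/bbc meet in 0. 2c->1: no, baa/baaaca meet in 2. 2c->2: no, baa/baaaca meet in 2. 2c->3: no, baaba/baaaca meet in 3 with "a" left. Open state 4: 2c->4.
babb: 3b undefined. 3b->0: ok.
babc: 3c undefined. 3c->0: no, babcb/bc meet in 1. 3c->1: no, babcb/bbc meet in 0. 3c->2: ok.
bacc: 4c undefined. 4c->0: no, bacca/bbc meet in 0. 4c->1: ok.
abacb: 4b undefined. 4b->0: ok.
baaba: 3a undefined. 3a->0: no, baaba/bbc meet in 0. 3a->1: no, baaba/bc meet in 1. 3a->2: ok.
baaaca: 4a undefined. 4a->0: ok.
All examples now run through 5 states with every (state, symbol) defined. Accept strings end in {2,3,4}, Reject strings end in {0,1}; accept={2,3,4}.

states=5 start=0 accept={2,3,4} delta: 0a->0 0b->1 0c->0 1a->2 1b->0 1c->1 2a->2 2b->3 2c->4 3a->2 3b->0 3c->2 4a->0 4b->0 4c->1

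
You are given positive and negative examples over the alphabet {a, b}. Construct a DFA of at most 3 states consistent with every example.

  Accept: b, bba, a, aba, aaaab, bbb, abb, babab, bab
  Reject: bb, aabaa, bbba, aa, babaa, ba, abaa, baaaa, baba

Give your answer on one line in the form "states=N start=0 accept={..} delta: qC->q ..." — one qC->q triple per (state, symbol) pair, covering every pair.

Fold the examples into a partial DFA from state 0: repeatedly fix the first undefined (state, symbol) met by the shortest-then-alphabetical prefix, trying targets in increasing order and rejecting any under which an Accept and a Reject string meet in one state with the same remainder; add a state when all current targets are rejected. Accepting states are where Accept strings end.
a: 0a undefined. 0a->0: no, a/aa meet in 0. Open state 1: 0a->1.
b: 0b undefined. 0b->0: no, b/bb meet in 0. 0b->1: ok.
aa: 1a undefined. 1a->0: no, b/aabaa meet in 1. 1a->1: no, b/aa meet in 1. Open state 2: 1a->2.
ab: 1b undefined. 1b->0: ok.
aaa: 2a undefined. 2a->0: no, aaaab/bb meet in 0. 2a->1: no, b/baaaa meet in 1. 2a->2: ok.
aab: 2b undefined. 2b->0: no, b/baba meet in 1. 2b->1: ok.
All examples now run through 3 states with every (state, symbol) defined. Accept strings end in {1}, Reject strings end in {0,2}; accept={1}.

states=3 start=0 accept={1} delta: 0a->1 0b->1 1a->2 1b->0 2a->2 2b->1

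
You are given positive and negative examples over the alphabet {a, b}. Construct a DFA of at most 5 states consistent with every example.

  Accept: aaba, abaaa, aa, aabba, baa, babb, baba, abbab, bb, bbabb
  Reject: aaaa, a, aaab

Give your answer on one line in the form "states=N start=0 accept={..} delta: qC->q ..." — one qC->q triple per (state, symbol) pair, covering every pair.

states=5 start=0 accept={0,2,3,4} delta: 0a->1 0b->0 1a->2 1b->2 2a->3 2b->4 3a->1 3b->1 4a->0 4b->1

Grow the machine one transition at a time. Run the examples from 0; the earliest place one falls off (shortest prefix, ties alphabetical) gets sent to the lowest-numbered state that keeps every Accept/Reject pair distinguishable — a pair clashes when both reach the same state with identical unread suffix — and to a fresh state only if none does.
a: 0a undefined. 0a->0: no, aa/aaaa meet in 0. Open state 1: 0a->1.
b: 0b undefined. 0b->0: ok.
aa: 1a undefined. 1a->0: no, aaba/a meet in 1. 1a->1: no, aa/aaaa meet in 1. Open state 2: 1a->2.
ab: 1b undefined. 1b->0: no, baba/a meet in 1. 1b->1: no, abaaa/aaaa meet in 2 with "aa" left. 1b->2: ok.
aaa: 2a undefined. 2a->0: no, baba/aaab meet in 0. 2a->1: no, abaaa/a meet in 1. 2a->2: no, abaaa/aaaa meet in 2. Open state 3: 2a->3.
aab: 2b undefined. 2b->0: no, aaba/a meet in 1. 2b->1: no, babb/a meet in 1. 2b->2: no, abbab/aaab meet in 3 with "b" left. 2b->3: no, aaba/aaaa meet in 3 with "a" left. Open state 4: 2b->4.
aaaa: 3a undefined. 3a->0: no, abaaa/a meet in 1. 3a->1: ok.
aaab: 3b undefined. 3b->0: no, bb/aaab meet in 0. 3b->1: ok.
aaba: 4a undefined. 4a->0: ok.
aabb: 4b undefined. 4b->0: no, aabba/aaaa meet in 1. 4b->1: ok.
All examples now run through 5 states with every (state, symbol) defined. Accept strings end in {0,2,3,4}, Reject strings end in {1}; accept={0,2,3,4}.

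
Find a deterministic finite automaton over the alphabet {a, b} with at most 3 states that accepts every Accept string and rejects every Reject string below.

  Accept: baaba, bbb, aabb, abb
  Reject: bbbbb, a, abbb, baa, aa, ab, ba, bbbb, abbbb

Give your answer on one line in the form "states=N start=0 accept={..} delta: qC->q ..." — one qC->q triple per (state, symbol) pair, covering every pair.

states=3 start=0 accept={0} delta: 0a->1 0b->1 1a->1 1b->2 2a->0 2b->0

Fold the examples into a partial DFA from state 0: repeatedly fix the first undefined (state, symbol) met by the shortest-then-alphabetical prefix, trying targets in increasing order and rejecting any under which an Accept and a Reject string meet in one state with the same remainder; add a state when all current targets are rejected. Accepting states are where Accept strings end.
a: 0a undefined. 0a->0: no, bbb/abbb meet in 0 with "bbb" left. Open state 1: 0a->1.
b: 0b undefined. 0b->0: no, bbb/bbbbb meet in 0. 0b->1: ok.
aa: 1a undefined. 1a->0: no, aabb/ab meet in 1 with "b" left. 1a->1: ok.
ab: 1b undefined. 1b->0: no, baaba/bbbbb meet in 1. 1b->1: no, baaba/bbbbb meet in 1. Open state 2: 1b->2.
abb: 2b undefined. 2b->0: ok.
baaba: 2a undefined. 2a->0: ok.
All examples now run through 3 states with every (state, symbol) defined. Accept strings end in {0}, Reject strings end in {1,2}; accept={0}.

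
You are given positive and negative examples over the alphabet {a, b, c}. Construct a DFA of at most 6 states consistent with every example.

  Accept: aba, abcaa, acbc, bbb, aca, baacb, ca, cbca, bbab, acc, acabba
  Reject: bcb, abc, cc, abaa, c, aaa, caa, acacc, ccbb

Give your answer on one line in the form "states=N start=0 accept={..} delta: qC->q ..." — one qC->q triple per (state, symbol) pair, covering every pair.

Grow the machine one transition at a time. Run the examples from 0; the earliest place one falls off (shortest prefix, ties alphabetical) gets sent to the lowest-numbered state that keeps every Accept/Reject pair distinguishable — a pair clashes when both reach the same state with identical unread suffix — and to a fresh state only if none does.
a: 0a undefined. 0a->0: no, acc/cc meet in 0 with "cc" left. Open state 1: 0a->1.
b: 0b undefined. 0b->0: ok.
c: 0c undefined. 0c->0: no, bbb/bcb meet in 0. 0c->1: no, bbab/bcb meet in 1 with "b" left. Open state 2: 0c->2.
aa: 1a undefined. 1a->0: no, baacb/bcb meet in 2 with "b" left. 1a->1: ok.
ab: 1b undefined. 1b->0: no, aba/abaa meet in 1. 1b->1: no, aba/abaa meet in 1. 1b->2: no, bbab/c meet in 2. Open state 3: 1b->3.
ac: 1c undefined. 1c->0: no, acbc/c meet in 2. 1c->1: no, acbc/abc meet in 3 with "c" left. 1c->2: no, baacb/bcb meet in 2 with "b" left. 1c->3: no, acc/abc meet in 3 with "c" left. Open state 4: 1c->4.
ca: 2a undefined. 2a->0: ok.
cb: 2b undefined. 2b->0: no, bbb/bcb meet in 0. 2b->1: ok.
cc: 2c undefined. 2c->0: no, bbb/cc meet in 0. 2c->1: ok.
aba: 3a undefined. 3a->0: ok.
abc: 3c undefined. 3c->0: no, aba/abc meet in 0. 3c->1: no, abcaa/bcb meet in 1. 3c->2: no, abcaa/bcb meet in 1. 3c->3: no, abcaa/bcb meet in 1. 3c->4: ok.
aca: 4a undefined. 4a->0: no, abcaa/bcb meet in 1. 4a->1: no, abcaa/bcb meet in 1. 4a->2: no, aca/c meet in 2. 4a->3: no, acc/acacc meet in 4 with "c" left. 4a->4: no, abcaa/abc meet in 4. Open state 5: 4a->5.
acb: 4b undefined. 4b->0: no, acbc/c meet in 2. 4b->1: no, acbc/abc meet in 4. 4b->2: no, acbc/bcb meet in 1. 4b->3: no, acbc/abc meet in 4. 4b->4: no, baacb/abc meet in 4. 4b->5: ok.
acc: 4c undefined. 4c->0: ok.
acab: 5b undefined. 5b->0: no, acabba/bcb meet in 1. 5b->1: ok.
acac: 5c undefined. 5c->0: ok.
ccbb: 3b undefined. 3b->0: no, aba/ccbb meet in 0. 3b->1: ok.
abcaa: 5a undefined. 5a->0: ok.
All examples now run through 6 states with every (state, symbol) defined. Accept strings end in {0,3,5}, Reject strings end in {1,2,4}; accept={0,3,5}.

states=6 start=0 accept={0,3,5} delta: 0a->1 0b->0 0c->2 1a->1 1b->3 1c->4 2a->0 2b->1 2c->1 3a->0 3b->1 3c->4 4a->5 4b->5 4c->0 5a->0 5b->1 5c->0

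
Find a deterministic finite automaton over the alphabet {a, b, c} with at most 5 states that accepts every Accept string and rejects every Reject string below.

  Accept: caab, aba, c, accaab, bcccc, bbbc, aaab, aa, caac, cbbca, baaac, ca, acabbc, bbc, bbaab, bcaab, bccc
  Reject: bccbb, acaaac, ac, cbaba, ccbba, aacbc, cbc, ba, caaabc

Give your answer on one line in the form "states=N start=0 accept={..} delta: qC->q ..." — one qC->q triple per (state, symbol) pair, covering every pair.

states=5 start=0 accept={2,4} delta: 0a->1 0b->0 0c->2 1a->2 1b->1 1c->3 2a->2 2b->4 2c->2 3a->3 3b->0 3c->0 4a->0 4b->0 4c->0

Grow the machine one transition at a time. Run the examples from 0; the earliest place one falls off (shortest prefix, ties alphabetical) gets sent to the lowest-numbered state that keeps every Accept/Reject pair distinguishable — a pair clashes when both reach the same state with identical unread suffix — and to a fresh state only if none does.
a: 0a undefined. 0a->0: no, aba/ba meet in 0 with "ba" left. Open state 1: 0a->1.
b: 0b undefined. 0b->0: ok.
c: 0c undefined. 0c->0: no, aba/cbaba meet in 1 with "ba" left. 0c->1: no, c/ba meet in 1. Open state 2: 0c->2.
aa: 1a undefined. 1a->0: no, baaac/ac meet in 1 with "c" left. 1a->1: no, aa/ba meet in 1. 1a->2: ok.
ab: 1b undefined. 1b->0: no, aba/ba meet in 1. 1b->1: ok.
ac: 1c undefined. 1c->0: no, baaac/acaaac meet in 2 with "ac" left. 1c->1: no, caac/acaaac meet in 2 with "aac" left. 1c->2: no, aba/ac meet in 2. Open state 3: 1c->3.
ca: 2a undefined. 2a->0: no, caab/ba meet in 1. 2a->1: no, aaab/ba meet in 1. 2a->2: ok.
cb: 2b undefined. 2b->0: no, aba/cbaba meet in 2. 2b->1: no, caab/ba meet in 1. 2b->2: no, caab/cbaba meet in 2. 2b->3: no, caab/ac meet in 3. Open state 4: 2b->4.
cc: 2c undefined. 2c->0: no, aba/aacbc meet in 2. 2c->1: no, aba/ccbba meet in 2. 2c->2: ok.
aca: 3a undefined. 3a->0: no, aba/acaaac meet in 2. 3a->1: no, aba/acaaac meet in 2. 3a->2: no, aba/acaaac meet in 2. 3a->3: ok.
acc: 3c undefined. 3c->0: ok.
cba: 4a undefined. 4a->0: ok.
cbb: 4b undefined. 4b->0: ok.
cbc: 4c undefined. 4c->0: ok.
acab: 3b undefined. 3b->0: ok.
All examples now run through 5 states with every (state, symbol) defined. Accept strings end in {2,4}, Reject strings end in {0,1,3}; accept={2,4}.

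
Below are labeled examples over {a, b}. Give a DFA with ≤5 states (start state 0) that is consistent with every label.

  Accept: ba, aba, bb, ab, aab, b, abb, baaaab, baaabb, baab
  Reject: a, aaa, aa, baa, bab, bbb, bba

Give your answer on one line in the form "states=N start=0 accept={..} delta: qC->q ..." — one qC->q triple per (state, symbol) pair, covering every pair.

Fold the examples into a partial DFA from state 0: repeatedly fix the first undefined (state, symbol) met by the shortest-then-alphabetical prefix, trying targets in increasing order and rejecting any under which an Accept and a Reject string meet in one state with the same remainder; add a state when all current targets are rejected. Accepting states are where Accept strings end.
a: 0a undefined. 0a->0: ok.
b: 0b undefined. 0b->0: no, ba/a meet in 0. Open state 1: 0b->1.
ba: 1a undefined. 1a->0: no, ba/a meet in 0. 1a->1: no, ba/baa meet in 1. Open state 2: 1a->2.
bb: 1b undefined. 1b->0: no, bb/a meet in 0. 1b->1: no, ba/bba meet in 2. 1b->2: ok.
baa: 2a undefined. 2a->0: ok.
bab: 2b undefined. 2b->0: ok.
All examples now run through 3 states with every (state, symbol) defined. Accept strings end in {1,2}, Reject strings end in {0}; accept={1,2}.

states=3 start=0 accept={1,2} delta: 0a->0 0b->1 1a->2 1b->2 2a->0 2b->0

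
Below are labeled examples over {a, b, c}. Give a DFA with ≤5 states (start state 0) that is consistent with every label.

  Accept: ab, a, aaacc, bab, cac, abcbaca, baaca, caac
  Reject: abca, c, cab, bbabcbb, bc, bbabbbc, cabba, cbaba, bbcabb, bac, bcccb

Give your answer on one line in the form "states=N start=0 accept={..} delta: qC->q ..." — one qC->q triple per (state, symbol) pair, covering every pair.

Grow the machine one transition at a time. Run the examples from 0; the earliest place one falls off (shortest prefix, ties alphabetical) gets sent to the lowest-numbered state that keeps every Accept/Reject pair distinguishable — a pair clashes when both reach the same state with identical unread suffix — and to a fresh state only if none does.
a: 0a undefined. 0a->0: ok.
b: 0b undefined. 0b->0: no, baaca/abca meet in 0 with "ca" left. Open state 1: 0b->1.
c: 0c undefined. 0c->0: no, ab/cab meet in 1. 0c->1: no, ab/c meet in 1. Open state 2: 0c->2.
ba: 1a undefined. 1a->0: ok.
bb: 1b undefined. 1b->0: ok.
bc: 1c undefined. 1c->0: no, a/abca meet in 0. 1c->1: no, ab/bbabcbb meet in 1. 1c->2: no, baaca/abca meet in 2 with "a" left. Open state 3: 1c->3.
ca: 2a undefined. 2a->0: no, ab/cab meet in 1. 2a->1: no, ab/bbcabb meet in 1. 2a->2: no, baaca/c meet in 2. 2a->3: no, baaca/bc meet in 3. Open state 4: 2a->4.
cb: 2b undefined. 2b->0: no, a/cbaba meet in 0. 2b->1: no, a/cbaba meet in 0. 2b->2: ok.
bcc: 3c undefined. 3c->0: ok.
caa: 4a undefined. 4a->0: no, caac/c meet in 2. 4a->1: no, caac/bc meet in 3. 4a->2: ok.
cab: 4b undefined. 4b->0: no, ab/bbcabb meet in 1. 4b->1: no, ab/cab meet in 1. 4b->2: no, baaca/cabba meet in 4. 4b->3: ok.
cac: 4c undefined. 4c->0: ok.
abca: 3a undefined. 3a->0: no, a/abca meet in 0. 3a->1: no, ab/abca meet in 1. 3a->2: ok.
abcb: 3b undefined. 3b->0: no, ab/bbabcbb meet in 1. 3b->1: no, ab/bbcabb meet in 1. 3b->2: no, baaca/cabba meet in 4. 3b->3: ok.
caac: 2c undefined. 2c->0: ok.
All examples now run through 5 states with every (state, symbol) defined. Accept strings end in {0,1,4}, Reject strings end in {2,3}; accept={0,1,4}.

states=5 start=0 accept={0,1,4} delta: 0a->0 0b->1 0c->2 1a->0 1b->0 1c->3 2a->4 2b->2 2c->0 3a->2 3b->3 3c->0 4a->2 4b->3 4c->0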